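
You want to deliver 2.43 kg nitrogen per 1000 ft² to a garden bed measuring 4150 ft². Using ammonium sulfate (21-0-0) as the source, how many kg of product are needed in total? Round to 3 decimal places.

Product per 1000 ft² = 2.43 / 21% = 11.5714 kg.
Total product = 11.5714 × 4150 / 1000 = 48.0214 kg.

48.021 kg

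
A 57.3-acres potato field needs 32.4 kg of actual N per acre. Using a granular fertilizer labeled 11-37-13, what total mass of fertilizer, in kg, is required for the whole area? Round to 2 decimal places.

16877.45 kg

Product per acre = 32.4 / 11% = 294.545 kg.
Total product = 294.545 × 57.3 = 16877.4545 kg.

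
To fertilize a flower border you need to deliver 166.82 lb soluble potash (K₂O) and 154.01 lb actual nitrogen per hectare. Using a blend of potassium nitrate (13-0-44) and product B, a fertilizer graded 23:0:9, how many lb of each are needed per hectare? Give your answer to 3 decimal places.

273.829 lb potassium nitrate, 514.836 lb product B

Let a = lb of potassium nitrate, b = lb of product B (per hectare).
K₂O: 0.44·a + 0.09·b = 166.82
N: 0.13·a + 0.23·b = 154.01
Eliminate a: (row1) − 0.44/0.13·(row2) → -0.688462·b = -354.445, so b = 514.8358.
Back-substitute: a = (166.82 − 0.09·514.8358) / 0.44 = 273.8291.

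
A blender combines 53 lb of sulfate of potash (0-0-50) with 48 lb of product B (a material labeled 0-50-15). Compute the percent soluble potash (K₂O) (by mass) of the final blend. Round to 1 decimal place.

33.4% K₂O

Total mass = 53 + 48 = 101 lb.
K₂O mass = 50%×53 + 15%×48 = 33.7 lb.
% K₂O = 33.7 / 101 = 33.3663%.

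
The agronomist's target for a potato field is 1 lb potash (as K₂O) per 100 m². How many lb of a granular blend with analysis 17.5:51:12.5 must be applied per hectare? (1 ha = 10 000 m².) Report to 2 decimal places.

800.00 lb of product per hectare

Product per 100 m² = 1 / 12.5% = 8 lb.
Convert to per hectare: 8 × 100 = 800 lb.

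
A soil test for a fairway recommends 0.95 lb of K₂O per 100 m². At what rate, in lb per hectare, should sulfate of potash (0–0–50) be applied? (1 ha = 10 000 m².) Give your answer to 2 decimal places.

190.00 lb of product per hectare

Product per 100 m² = 0.95 / 50% = 1.9 lb.
Convert to per hectare: 1.9 × 100 = 190 lb.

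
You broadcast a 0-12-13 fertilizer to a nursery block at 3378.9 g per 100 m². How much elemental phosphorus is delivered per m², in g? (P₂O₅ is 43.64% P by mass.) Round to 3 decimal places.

P₂O₅ per 100 m² = 3378.9 × 12% = 405.468 g.
Elemental P = 405.468 × 0.4364 = 176.946 g per 100 m².
Convert to per m²: 176.946 × 0.01 = 1.76946 g.

1.769 g P per sq m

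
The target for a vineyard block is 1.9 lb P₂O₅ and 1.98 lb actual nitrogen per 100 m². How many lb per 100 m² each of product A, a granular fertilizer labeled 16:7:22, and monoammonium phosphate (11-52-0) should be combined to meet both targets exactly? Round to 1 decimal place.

10.9 lb product A, 2.2 lb monoammonium phosphate

With a, b = lb per 100 m² of product A and monoammonium phosphate:
P₂O₅: 0.07·a + 0.52·b = 1.9
N: 0.16·a + 0.11·b = 1.98
Solving simultaneously: a = 10.8689, b = 2.19073.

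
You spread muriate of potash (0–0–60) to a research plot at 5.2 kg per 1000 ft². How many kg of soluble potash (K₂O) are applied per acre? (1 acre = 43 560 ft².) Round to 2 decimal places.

135.91 kg K₂O per acre

K₂O per 1000 ft² = 5.2 × 60% = 3.12 kg.
Convert to per acre: 3.12 × 43.56 = 135.907 kg.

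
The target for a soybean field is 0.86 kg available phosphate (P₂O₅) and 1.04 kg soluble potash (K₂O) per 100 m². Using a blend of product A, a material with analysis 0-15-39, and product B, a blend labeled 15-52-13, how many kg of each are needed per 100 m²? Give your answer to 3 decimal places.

2.340 kg product A, 0.979 kg product B

Per-100 m² balance (a = product A, b = product B):
P₂O₅: 0.15·a + 0.52·b = 0.86
K₂O: 0.39·a + 0.13·b = 1.04
Eliminate a: (row1) − 0.15/0.39·(row2) → 0.47·b = 0.46, so b = 0.978723.
Back-substitute: a = (0.86 − 0.52·0.978723) / 0.15 = 2.34043.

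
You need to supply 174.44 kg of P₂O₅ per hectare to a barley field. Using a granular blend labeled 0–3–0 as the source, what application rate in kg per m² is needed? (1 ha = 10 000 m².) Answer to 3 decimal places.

0.581 kg of product per sq m

Product per hectare = 174.44 / 3% = 5814.67 kg.
Convert to per m²: 5814.67 × 0.0001 = 0.581467 kg.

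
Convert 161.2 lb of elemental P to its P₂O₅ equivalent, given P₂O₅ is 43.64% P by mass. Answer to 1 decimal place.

P₂O₅ = 161.2 / 0.4364 = 369.386 lb.

369.4 lb P₂O₅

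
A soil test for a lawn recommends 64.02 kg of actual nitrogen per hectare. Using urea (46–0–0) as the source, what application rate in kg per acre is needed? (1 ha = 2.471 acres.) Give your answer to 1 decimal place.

Product per hectare = 64.02 / 46% = 139.174 kg.
Convert to per acre: 139.174 × 0.404694 = 56.3229 kg.

56.3 kg of product per acre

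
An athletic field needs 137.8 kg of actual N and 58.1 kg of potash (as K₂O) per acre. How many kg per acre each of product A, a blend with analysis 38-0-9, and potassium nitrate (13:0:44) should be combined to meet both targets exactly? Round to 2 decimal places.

341.34 kg product A, 62.23 kg potassium nitrate

With a, b = kg per acre of product A and potassium nitrate:
N: 0.38·a + 0.13·b = 137.8
K₂O: 0.09·a + 0.44·b = 58.1
Eliminate b: (row1) − 0.13/0.44·(row2) → 0.353409·a = 120.634, so a = 341.344.
Then b = (58.1 − 0.09·341.344) / 0.44 = 62.2251.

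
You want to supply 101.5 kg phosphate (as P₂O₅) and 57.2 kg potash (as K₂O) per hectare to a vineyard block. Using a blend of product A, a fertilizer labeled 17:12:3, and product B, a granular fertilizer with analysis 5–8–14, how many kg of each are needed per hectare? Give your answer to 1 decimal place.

669.0 kg product A, 265.2 kg product B

Per-hectare balance (a = product A, b = product B):
P₂O₅: 0.12·a + 0.08·b = 101.5
K₂O: 0.03·a + 0.14·b = 57.2
From row1: a = (101.5 − 0.08·b) / 0.12.
Into row2: 0.03·(101.5 − 0.08·b)/0.12 + 0.14·b = 57.2 → b = 265.208, a = 669.028.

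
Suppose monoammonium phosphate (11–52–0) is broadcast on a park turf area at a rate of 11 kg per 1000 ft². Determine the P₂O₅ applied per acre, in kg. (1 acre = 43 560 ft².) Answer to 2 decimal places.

P₂O₅ per 1000 ft² = 11 × 52% = 5.72 kg.
Convert to per acre: 5.72 × 43.56 = 249.163 kg.

249.16 kg P₂O₅ per acre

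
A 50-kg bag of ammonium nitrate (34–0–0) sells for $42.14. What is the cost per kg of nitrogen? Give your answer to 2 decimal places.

N in bag = 50 × 34% = 17 kg.
Cost per kg N = $42.14 / 17 = $2.4788.

$2.48 per kg N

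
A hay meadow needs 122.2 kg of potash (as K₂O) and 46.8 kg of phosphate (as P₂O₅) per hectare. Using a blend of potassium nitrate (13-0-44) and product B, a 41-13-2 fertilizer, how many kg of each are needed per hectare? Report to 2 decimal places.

261.36 kg potassium nitrate, 360.00 kg product B

Per-hectare balance (a = potassium nitrate, b = product B):
K₂O: 0.44·a + 0.02·b = 122.2
P₂O₅: 0·a + 0.13·b = 46.8
Solving simultaneously: a = 261.364, b = 360.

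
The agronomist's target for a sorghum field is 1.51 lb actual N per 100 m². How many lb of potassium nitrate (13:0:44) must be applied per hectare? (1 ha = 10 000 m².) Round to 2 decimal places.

1161.54 lb of product per hectare

Product per 100 m² = 1.51 / 13% = 11.6154 lb.
Convert to per hectare: 11.6154 × 100 = 1161.538 lb.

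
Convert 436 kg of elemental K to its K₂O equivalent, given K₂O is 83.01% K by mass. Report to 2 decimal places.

525.24 kg K₂O

K₂O = 436 / 0.8301 = 525.238 kg.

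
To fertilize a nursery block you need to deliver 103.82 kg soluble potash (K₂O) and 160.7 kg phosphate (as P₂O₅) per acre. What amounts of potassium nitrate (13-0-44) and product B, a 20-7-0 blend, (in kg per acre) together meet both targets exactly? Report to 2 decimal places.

Per-acre balance (a = potassium nitrate, b = product B):
K₂O: 0.44·a + 0·b = 103.82
P₂O₅: 0·a + 0.07·b = 160.7
Solving simultaneously: a = 235.9545, b = 2295.714.

235.95 kg potassium nitrate, 2295.71 kg product B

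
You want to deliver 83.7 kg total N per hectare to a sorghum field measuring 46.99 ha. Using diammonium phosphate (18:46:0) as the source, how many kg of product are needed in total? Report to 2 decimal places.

Product per hectare = 83.7 / 18% = 465 kg.
Total product = 465 × 46.99 = 21850.35 kg.

21850.35 kg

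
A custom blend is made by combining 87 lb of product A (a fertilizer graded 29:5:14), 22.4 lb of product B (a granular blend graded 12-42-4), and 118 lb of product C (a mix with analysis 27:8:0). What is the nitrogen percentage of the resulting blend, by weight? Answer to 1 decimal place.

Total mass = 87 + 22.4 + 118 = 227.4 lb.
N mass = 29%×87 + 12%×22.4 + 27%×118 = 59.778 lb.
% N = 59.778 / 227.4 = 26.2876%.

26.3% N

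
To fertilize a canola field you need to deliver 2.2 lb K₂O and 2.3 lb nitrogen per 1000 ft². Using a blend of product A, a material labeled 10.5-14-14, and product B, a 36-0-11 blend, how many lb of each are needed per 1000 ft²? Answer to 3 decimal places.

Let a = lb of product A, b = lb of product B (per 1000 ft²).
K₂O: 0.14·a + 0.11·b = 2.2
N: 0.105·a + 0.36·b = 2.3
Eliminate a: (row1) − 0.14/0.105·(row2) → -0.37·b = -0.866667, so b = 2.34234.
Back-substitute: a = (2.2 − 0.11·2.34234) / 0.14 = 13.8739.

13.874 lb product A, 2.342 lb product B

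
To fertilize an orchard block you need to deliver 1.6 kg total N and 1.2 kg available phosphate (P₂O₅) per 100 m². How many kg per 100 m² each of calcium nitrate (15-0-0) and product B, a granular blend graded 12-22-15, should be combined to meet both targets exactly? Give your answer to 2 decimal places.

6.30 kg calcium nitrate, 5.45 kg product B

With a, b = kg per 100 m² of calcium nitrate and product B:
N: 0.15·a + 0.12·b = 1.6
P₂O₅: 0·a + 0.22·b = 1.2
Solving simultaneously: a = 6.30303, b = 5.45455.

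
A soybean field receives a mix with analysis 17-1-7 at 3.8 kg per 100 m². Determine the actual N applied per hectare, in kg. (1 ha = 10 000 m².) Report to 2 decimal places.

64.60 kg N per hectare

nitrogen per 100 m² = 3.8 × 17% = 0.646 kg.
Convert to per hectare: 0.646 × 100 = 64.6 kg.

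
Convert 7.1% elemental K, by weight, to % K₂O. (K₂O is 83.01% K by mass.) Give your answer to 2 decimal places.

8.55% K₂O

%K₂O = 7.1 / 0.8301 = 8.55319%.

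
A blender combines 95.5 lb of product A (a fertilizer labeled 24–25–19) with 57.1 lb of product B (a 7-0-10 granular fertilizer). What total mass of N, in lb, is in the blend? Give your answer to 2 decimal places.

26.92 lb N

N mass = 24%×95.5 + 7%×57.1 = 26.917 lb.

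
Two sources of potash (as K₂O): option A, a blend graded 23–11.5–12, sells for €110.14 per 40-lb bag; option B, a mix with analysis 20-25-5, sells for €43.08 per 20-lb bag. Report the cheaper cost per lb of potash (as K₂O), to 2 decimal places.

option A: K₂O per bag = 40 × 12% = 4.8 lb; cost = 110.14 / 4.8 = €22.9458/lb K₂O.
option B: K₂O per bag = 20 × 5% = 1 lb; cost = 43.08 / 1 = €43.0800/lb K₂O.
option A is cheaper.

€22.95 per lb K₂O (option A)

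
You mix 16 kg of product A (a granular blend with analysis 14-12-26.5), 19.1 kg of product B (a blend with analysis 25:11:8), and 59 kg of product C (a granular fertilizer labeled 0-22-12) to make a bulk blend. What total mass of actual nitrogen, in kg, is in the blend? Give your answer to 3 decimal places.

7.015 kg N

N mass = 14%×16 + 25%×19.1 + 0%×59 = 7.015 kg.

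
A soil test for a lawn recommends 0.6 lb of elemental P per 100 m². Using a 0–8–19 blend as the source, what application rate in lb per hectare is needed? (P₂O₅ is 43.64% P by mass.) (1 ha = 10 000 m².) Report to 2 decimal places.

As P₂O₅: 0.6 / 0.4364 = 1.37489 lb per 100 m².
Product per 100 m² = 1.37489 / 8% = 17.1861 lb.
Convert to per hectare: 17.1861 × 100 = 1718.607 lb.

1718.61 lb of product per hectare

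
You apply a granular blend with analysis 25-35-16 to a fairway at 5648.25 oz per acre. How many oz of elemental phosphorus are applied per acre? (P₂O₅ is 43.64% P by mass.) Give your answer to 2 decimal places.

862.71 oz P per acre

P₂O₅ per acre = 5648.25 × 35% = 1976.89 oz.
Elemental P = 1976.89 × 0.4364 = 862.714 oz per acre.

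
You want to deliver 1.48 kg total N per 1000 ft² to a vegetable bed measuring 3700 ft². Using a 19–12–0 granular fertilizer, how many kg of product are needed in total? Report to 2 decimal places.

28.82 kg

Product per 1000 ft² = 1.48 / 19% = 7.78947 kg.
Total product = 7.78947 × 3700 / 1000 = 28.8211 kg.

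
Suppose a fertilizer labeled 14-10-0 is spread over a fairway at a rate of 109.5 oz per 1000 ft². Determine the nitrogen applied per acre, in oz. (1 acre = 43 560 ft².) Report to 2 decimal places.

667.77 oz N per acre

nitrogen per 1000 ft² = 109.5 × 14% = 15.33 oz.
Convert to per acre: 15.33 × 43.56 = 667.7748 oz.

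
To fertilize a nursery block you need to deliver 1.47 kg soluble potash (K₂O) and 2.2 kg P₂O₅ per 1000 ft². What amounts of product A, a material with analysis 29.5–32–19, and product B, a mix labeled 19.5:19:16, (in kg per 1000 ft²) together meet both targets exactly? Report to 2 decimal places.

4.81 kg product A, 3.47 kg product B

Let a = kg of product A, b = kg of product B (per 1000 ft²).
K₂O: 0.19·a + 0.16·b = 1.47
P₂O₅: 0.32·a + 0.19·b = 2.2
From row1: a = (1.47 − 0.16·b) / 0.19.
Into row2: 0.32·(1.47 − 0.16·b)/0.19 + 0.19·b = 2.2 → b = 3.4702, a = 4.81457.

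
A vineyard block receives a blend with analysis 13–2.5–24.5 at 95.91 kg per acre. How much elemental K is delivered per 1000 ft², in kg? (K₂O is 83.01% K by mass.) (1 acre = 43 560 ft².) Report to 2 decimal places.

0.45 kg K per thousand sq ft

K₂O per acre = 95.91 × 24.5% = 23.4979 kg.
Elemental K = 23.4979 × 0.8301 = 19.5056 kg per acre.
Convert to per 1000 ft²: 19.5056 × 0.0229568 = 0.447788 kg.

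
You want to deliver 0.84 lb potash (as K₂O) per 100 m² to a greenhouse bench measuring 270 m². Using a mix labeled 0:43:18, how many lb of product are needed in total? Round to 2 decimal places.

Product per 100 m² = 0.84 / 18% = 4.66667 lb.
Total product = 4.66667 × 270 / 100 = 12.6 lb.

12.60 lb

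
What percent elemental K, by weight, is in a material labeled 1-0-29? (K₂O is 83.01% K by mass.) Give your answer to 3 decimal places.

24.073% K

%K = 29 × 0.8301 = 24.0729%.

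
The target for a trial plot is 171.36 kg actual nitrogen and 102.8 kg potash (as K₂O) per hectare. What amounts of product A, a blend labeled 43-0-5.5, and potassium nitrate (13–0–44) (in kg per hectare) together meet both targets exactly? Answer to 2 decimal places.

With a, b = kg per hectare of product A and potassium nitrate:
N: 0.43·a + 0.13·b = 171.36
K₂O: 0.055·a + 0.44·b = 102.8
From row1: a = (171.36 − 0.13·b) / 0.43.
Into row2: 0.055·(171.36 − 0.13·b)/0.43 + 0.44·b = 102.8 → b = 191.042, a = 340.7547.

340.75 kg product A, 191.04 kg potassium nitrate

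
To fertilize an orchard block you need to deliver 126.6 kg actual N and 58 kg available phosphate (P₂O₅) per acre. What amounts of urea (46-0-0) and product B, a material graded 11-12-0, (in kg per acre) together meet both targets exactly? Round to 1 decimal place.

With a, b = kg per acre of urea and product B:
N: 0.46·a + 0.11·b = 126.6
P₂O₅: 0·a + 0.12·b = 58
Solving simultaneously: a = 159.638, b = 483.333.

159.6 kg urea, 483.3 kg product B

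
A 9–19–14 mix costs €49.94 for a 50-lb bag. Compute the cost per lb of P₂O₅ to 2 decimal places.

€5.26 per lb P₂O₅

P₂O₅ in bag = 50 × 19% = 9.5 lb.
Cost per lb P₂O₅ = €49.94 / 9.5 = €5.2568.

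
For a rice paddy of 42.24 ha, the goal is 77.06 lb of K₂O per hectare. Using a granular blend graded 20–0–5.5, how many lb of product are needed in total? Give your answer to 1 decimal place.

Product per hectare = 77.06 / 5.5% = 1401.09 lb.
Total product = 1401.09 × 42.24 = 59182.08 lb.

59182.1 lb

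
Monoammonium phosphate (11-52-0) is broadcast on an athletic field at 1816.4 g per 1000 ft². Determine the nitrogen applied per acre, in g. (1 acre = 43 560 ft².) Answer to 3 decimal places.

8703.462 g N per acre

nitrogen per 1000 ft² = 1816.4 × 11% = 199.804 g.
Convert to per acre: 199.804 × 43.56 = 8703.4622 g.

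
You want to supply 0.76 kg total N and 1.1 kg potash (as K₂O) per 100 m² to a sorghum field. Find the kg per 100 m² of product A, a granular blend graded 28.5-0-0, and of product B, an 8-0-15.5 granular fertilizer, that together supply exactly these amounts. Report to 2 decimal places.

With a, b = kg per 100 m² of product A and product B:
N: 0.285·a + 0.08·b = 0.76
K₂O: 0·a + 0.155·b = 1.1
Solving simultaneously: a = 0.67459, b = 7.09677.

0.67 kg product A, 7.10 kg product B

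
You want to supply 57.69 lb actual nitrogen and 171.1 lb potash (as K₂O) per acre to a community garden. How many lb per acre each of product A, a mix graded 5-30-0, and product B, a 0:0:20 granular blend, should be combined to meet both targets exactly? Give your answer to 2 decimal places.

Per-acre balance (a = product A, b = product B):
N: 0.05·a + 0·b = 57.69
K₂O: 0·a + 0.2·b = 171.1
Solving simultaneously: a = 1153.8, b = 855.5.

1153.80 lb product A, 855.50 lb product B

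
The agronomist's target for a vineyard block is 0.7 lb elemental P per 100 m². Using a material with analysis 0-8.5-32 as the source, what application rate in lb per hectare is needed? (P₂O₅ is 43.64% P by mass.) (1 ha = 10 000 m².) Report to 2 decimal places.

As P₂O₅: 0.7 / 0.4364 = 1.60403 lb per 100 m².
Product per 100 m² = 1.60403 / 8.5% = 18.871 lb.
Convert to per hectare: 18.871 × 100 = 1887.098 lb.

1887.10 lb of product per hectare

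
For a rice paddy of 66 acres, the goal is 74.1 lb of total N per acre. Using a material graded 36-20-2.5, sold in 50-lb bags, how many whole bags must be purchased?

272 bags

Product per acre = 74.1 / 36% = 205.833 lb.
Total product = 205.833 × 66 = 13585 lb.
Bags = ⌈13585 / 50⌉ = 272.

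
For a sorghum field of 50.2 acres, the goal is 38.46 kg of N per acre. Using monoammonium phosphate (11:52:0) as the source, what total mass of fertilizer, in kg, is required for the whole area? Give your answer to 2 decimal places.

Product per acre = 38.46 / 11% = 349.636 kg.
Total product = 349.636 × 50.2 = 17551.745 kg.

17551.75 kg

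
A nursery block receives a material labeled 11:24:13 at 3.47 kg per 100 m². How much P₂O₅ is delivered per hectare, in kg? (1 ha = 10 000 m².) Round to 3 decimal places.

83.280 kg P₂O₅ per hectare

P₂O₅ per 100 m² = 3.47 × 24% = 0.8328 kg.
Convert to per hectare: 0.8328 × 100 = 83.28 kg.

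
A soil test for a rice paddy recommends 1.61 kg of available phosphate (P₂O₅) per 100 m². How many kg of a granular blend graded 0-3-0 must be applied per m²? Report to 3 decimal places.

0.537 kg of product per sq m

Product per 100 m² = 1.61 / 3% = 53.6667 kg.
Convert to per m²: 53.6667 × 0.01 = 0.536667 kg.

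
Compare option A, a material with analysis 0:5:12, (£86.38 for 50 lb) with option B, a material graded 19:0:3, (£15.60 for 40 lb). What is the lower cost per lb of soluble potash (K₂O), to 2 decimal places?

option A: K₂O per bag = 50 × 12% = 6 lb; cost = 86.38 / 6 = £14.3967/lb K₂O.
option B: K₂O per bag = 40 × 3% = 1.2 lb; cost = 15.60 / 1.2 = £13.0000/lb K₂O.
option B is cheaper.

£13.00 per lb K₂O (option B)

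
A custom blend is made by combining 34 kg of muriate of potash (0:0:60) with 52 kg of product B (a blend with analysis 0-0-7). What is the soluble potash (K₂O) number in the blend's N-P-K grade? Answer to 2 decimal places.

27.95% K₂O

Total mass = 34 + 52 = 86 kg.
K₂O mass = 60%×34 + 7%×52 = 24.04 kg.
% K₂O = 24.04 / 86 = 27.9535%.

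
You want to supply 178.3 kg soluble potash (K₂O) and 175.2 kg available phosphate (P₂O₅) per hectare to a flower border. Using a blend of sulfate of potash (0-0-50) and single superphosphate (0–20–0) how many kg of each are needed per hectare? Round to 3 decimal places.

356.600 kg sulfate of potash, 876.000 kg single superphosphate

Per-hectare balance (a = sulfate of potash, b = single superphosphate):
K₂O: 0.5·a + 0·b = 178.3
P₂O₅: 0·a + 0.2·b = 175.2
Solving simultaneously: a = 356.6, b = 876.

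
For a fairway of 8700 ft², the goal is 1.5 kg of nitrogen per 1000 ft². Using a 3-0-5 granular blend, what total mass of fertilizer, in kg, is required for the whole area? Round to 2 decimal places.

Product per 1000 ft² = 1.5 / 3% = 50 kg.
Total product = 50 × 8700 / 1000 = 435 kg.

435.00 kg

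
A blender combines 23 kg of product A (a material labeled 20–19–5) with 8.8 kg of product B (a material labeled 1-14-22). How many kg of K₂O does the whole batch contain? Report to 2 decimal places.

3.09 kg K₂O

K₂O mass = 5%×23 + 22%×8.8 = 3.086 kg.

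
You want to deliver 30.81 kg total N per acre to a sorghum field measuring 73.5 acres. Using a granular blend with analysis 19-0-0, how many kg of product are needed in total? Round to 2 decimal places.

11918.61 kg

Product per acre = 30.81 / 19% = 162.158 kg.
Total product = 162.158 × 73.5 = 11918.605 kg.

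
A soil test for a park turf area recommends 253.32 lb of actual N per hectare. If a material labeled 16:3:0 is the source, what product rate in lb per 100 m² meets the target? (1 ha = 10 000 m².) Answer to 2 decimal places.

15.83 lb of product per hundred sq m

Product per hectare = 253.32 / 16% = 1583.25 lb.
Convert to per 100 m²: 1583.25 × 0.01 = 15.8325 lb.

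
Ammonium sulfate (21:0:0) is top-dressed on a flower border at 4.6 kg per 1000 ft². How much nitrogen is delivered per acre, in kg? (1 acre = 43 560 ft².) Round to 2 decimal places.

nitrogen per 1000 ft² = 4.6 × 21% = 0.966 kg.
Convert to per acre: 0.966 × 43.56 = 42.079 kg.

42.08 kg N per acre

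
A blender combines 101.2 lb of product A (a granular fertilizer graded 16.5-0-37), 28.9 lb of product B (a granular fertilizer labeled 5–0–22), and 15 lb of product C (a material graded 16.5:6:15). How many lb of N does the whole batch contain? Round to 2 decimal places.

N mass = 16.5%×101.2 + 5%×28.9 + 16.5%×15 = 20.618 lb.

20.62 lb N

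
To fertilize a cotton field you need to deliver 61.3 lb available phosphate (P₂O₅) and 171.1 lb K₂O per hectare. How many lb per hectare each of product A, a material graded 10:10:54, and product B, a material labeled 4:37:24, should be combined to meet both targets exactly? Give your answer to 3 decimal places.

276.422 lb product A, 90.967 lb product B

Per-hectare balance (a = product A, b = product B):
P₂O₅: 0.1·a + 0.37·b = 61.3
K₂O: 0.54·a + 0.24·b = 171.1
Solving simultaneously: a = 276.4221, b = 90.96701.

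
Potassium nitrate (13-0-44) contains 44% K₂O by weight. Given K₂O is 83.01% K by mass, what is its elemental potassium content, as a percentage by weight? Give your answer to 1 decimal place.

36.5% K

%K = 44 × 0.8301 = 36.5244%.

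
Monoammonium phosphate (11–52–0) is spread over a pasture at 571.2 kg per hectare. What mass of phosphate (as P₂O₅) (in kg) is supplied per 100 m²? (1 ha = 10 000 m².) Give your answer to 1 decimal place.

P₂O₅ per hectare = 571.2 × 52% = 297.024 kg.
Convert to per 100 m²: 297.024 × 0.01 = 2.97024 kg.

3.0 kg P₂O₅ per hundred sq m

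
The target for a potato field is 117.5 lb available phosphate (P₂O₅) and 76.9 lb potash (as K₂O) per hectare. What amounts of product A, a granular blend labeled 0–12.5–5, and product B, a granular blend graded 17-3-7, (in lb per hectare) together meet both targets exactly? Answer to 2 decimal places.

816.28 lb product A, 515.52 lb product B

Let a = lb of product A, b = lb of product B (per hectare).
P₂O₅: 0.125·a + 0.03·b = 117.5
K₂O: 0.05·a + 0.07·b = 76.9
From row1: a = (117.5 − 0.03·b) / 0.125.
Into row2: 0.05·(117.5 − 0.03·b)/0.125 + 0.07·b = 76.9 → b = 515.517, a = 816.276.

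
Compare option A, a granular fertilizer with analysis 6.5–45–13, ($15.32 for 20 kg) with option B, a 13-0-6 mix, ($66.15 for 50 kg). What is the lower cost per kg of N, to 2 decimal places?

$10.18 per kg N (option B)

option A: N per bag = 20 × 6.5% = 1.3 kg; cost = 15.32 / 1.3 = $11.7846/kg N.
option B: N per bag = 50 × 13% = 6.5 kg; cost = 66.15 / 6.5 = $10.1769/kg N.
option B is cheaper.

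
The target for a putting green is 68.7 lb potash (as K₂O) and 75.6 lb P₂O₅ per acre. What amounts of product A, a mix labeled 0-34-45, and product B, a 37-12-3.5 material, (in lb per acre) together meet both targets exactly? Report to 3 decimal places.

With a, b = lb per acre of product A and product B:
K₂O: 0.45·a + 0.035·b = 68.7
P₂O₅: 0.34·a + 0.12·b = 75.6
Eliminate a: (row1) − 0.45/0.34·(row2) → -0.123824·b = -31.3588, so b = 253.2542.
Back-substitute: a = (68.7 − 0.035·253.2542) / 0.45 = 132.9691.

132.969 lb product A, 253.254 lb product B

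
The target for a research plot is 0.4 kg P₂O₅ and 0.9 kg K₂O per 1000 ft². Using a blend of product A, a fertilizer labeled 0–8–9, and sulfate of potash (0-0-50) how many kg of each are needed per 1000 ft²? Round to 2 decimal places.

Per-1000 ft² balance (a = product A, b = sulfate of potash):
P₂O₅: 0.08·a + 0·b = 0.4
K₂O: 0.09·a + 0.5·b = 0.9
From row1: a = (0.4 − 0·b) / 0.08.
Into row2: 0.09·(0.4 − 0·b)/0.08 + 0.5·b = 0.9 → b = 0.9, a = 5.

5.00 kg product A, 0.90 kg sulfate of potash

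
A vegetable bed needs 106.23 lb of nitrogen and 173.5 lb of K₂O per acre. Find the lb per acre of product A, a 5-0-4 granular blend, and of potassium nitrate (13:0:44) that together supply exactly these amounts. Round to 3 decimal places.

Let a = lb of product A, b = lb of potassium nitrate (per acre).
N: 0.05·a + 0.13·b = 106.23
K₂O: 0.04·a + 0.44·b = 173.5
Eliminate b: (row1) − 0.13/0.44·(row2) → 0.0381818·a = 54.9686, so a = 1439.6548.
Then b = (173.5 − 0.04·1439.6548) / 0.44 = 263.44048.

1439.655 lb product A, 263.440 lb potassium nitrate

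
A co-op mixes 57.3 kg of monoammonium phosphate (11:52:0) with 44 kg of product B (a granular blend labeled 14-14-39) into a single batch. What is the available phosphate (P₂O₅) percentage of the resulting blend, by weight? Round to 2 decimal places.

Total mass = 57.3 + 44 = 101.3 kg.
P₂O₅ mass = 52%×57.3 + 14%×44 = 35.956 kg.
% P₂O₅ = 35.956 / 101.3 = 35.4946%.

35.49% P₂O₅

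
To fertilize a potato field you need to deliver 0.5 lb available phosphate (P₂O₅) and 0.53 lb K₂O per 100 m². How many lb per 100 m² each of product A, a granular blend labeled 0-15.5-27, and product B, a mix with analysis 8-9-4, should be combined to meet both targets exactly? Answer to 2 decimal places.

1.53 lb product A, 2.92 lb product B

With a, b = lb per 100 m² of product A and product B:
P₂O₅: 0.155·a + 0.09·b = 0.5
K₂O: 0.27·a + 0.04·b = 0.53
Solving simultaneously: a = 1.53039, b = 2.91989.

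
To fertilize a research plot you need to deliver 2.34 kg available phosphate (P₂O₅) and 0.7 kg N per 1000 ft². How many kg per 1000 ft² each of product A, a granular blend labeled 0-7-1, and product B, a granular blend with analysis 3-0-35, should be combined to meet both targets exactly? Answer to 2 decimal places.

33.43 kg product A, 23.33 kg product B

Per-1000 ft² balance (a = product A, b = product B):
P₂O₅: 0.07·a + 0·b = 2.34
N: 0·a + 0.03·b = 0.7
Solving simultaneously: a = 33.4286, b = 23.3333.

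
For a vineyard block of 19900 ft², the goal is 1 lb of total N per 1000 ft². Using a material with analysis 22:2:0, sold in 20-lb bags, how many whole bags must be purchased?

Product per 1000 ft² = 1 / 22% = 4.54545 lb.
Total product = 4.54545 × 19900 / 1000 = 90.4545 lb.
Bags = ⌈90.4545 / 20⌉ = 5.

5 bags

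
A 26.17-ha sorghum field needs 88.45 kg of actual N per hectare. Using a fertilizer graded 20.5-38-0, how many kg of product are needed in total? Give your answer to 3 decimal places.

Product per hectare = 88.45 / 20.5% = 431.463 kg.
Total product = 431.463 × 26.17 = 11291.3976 kg.

11291.398 kg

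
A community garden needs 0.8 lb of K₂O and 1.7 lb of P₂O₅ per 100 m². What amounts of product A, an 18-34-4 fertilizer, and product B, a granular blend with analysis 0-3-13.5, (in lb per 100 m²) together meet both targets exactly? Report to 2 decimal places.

4.60 lb product A, 4.56 lb product B

With a, b = lb per 100 m² of product A and product B:
K₂O: 0.04·a + 0.135·b = 0.8
P₂O₅: 0.34·a + 0.03·b = 1.7
From row1: a = (0.8 − 0.135·b) / 0.04.
Into row2: 0.34·(0.8 − 0.135·b)/0.04 + 0.03·b = 1.7 → b = 4.56376, a = 4.59732.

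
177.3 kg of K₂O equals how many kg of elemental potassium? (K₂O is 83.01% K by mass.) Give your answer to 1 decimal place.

K = 177.3 × 0.8301 = 147.177 kg.

147.2 kg K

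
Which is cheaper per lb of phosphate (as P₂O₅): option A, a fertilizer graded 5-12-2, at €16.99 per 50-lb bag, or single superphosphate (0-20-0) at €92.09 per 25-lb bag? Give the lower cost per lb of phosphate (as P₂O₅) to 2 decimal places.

€2.83 per lb P₂O₅ (option A)

option A: P₂O₅ per bag = 50 × 12% = 6 lb; cost = 16.99 / 6 = €2.8317/lb P₂O₅.
single superphosphate: P₂O₅ per bag = 25 × 20% = 5 lb; cost = 92.09 / 5 = €18.4180/lb P₂O₅.
option A is cheaper.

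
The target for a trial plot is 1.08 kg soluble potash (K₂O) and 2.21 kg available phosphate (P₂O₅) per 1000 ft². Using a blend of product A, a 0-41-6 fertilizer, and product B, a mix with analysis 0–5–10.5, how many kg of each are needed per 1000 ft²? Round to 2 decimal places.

4.45 kg product A, 7.75 kg product B

With a, b = kg per 1000 ft² of product A and product B:
K₂O: 0.06·a + 0.105·b = 1.08
P₂O₅: 0.41·a + 0.05·b = 2.21
Eliminate b: (row1) − 0.105/0.05·(row2) → -0.801·a = -3.561, so a = 4.44569.
Then b = (2.21 − 0.41·4.44569) / 0.05 = 7.74532.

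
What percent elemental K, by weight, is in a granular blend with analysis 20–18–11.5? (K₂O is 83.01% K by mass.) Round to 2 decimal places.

9.55% K

%K = 11.5 × 0.8301 = 9.54615%.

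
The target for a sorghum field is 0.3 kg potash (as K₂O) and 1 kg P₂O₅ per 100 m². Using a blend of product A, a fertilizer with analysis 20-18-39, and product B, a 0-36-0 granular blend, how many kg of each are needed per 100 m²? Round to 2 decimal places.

Let a = kg of product A, b = kg of product B (per 100 m²).
K₂O: 0.39·a + 0·b = 0.3
P₂O₅: 0.18·a + 0.36·b = 1
From row1: a = (0.3 − 0·b) / 0.39.
Into row2: 0.18·(0.3 − 0·b)/0.39 + 0.36·b = 1 → b = 2.39316, a = 0.769231.

0.77 kg product A, 2.39 kg product B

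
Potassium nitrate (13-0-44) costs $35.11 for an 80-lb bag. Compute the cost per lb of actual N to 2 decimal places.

$3.38 per lb N

N in bag = 80 × 13% = 10.4 lb.
Cost per lb N = $35.11 / 10.4 = $3.3760.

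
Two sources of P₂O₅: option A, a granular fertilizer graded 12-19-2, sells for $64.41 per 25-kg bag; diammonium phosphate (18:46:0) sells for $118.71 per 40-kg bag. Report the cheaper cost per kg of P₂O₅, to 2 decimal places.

option A: P₂O₅ per bag = 25 × 19% = 4.75 kg; cost = 64.41 / 4.75 = $13.5600/kg P₂O₅.
diammonium phosphate: P₂O₅ per bag = 40 × 46% = 18.4 kg; cost = 118.71 / 18.4 = $6.4516/kg P₂O₅.
diammonium phosphate is cheaper.

$6.45 per kg P₂O₅ (diammonium phosphate)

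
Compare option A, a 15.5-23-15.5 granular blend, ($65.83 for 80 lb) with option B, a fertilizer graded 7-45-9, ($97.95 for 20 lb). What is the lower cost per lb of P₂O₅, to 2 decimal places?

option A: P₂O₅ per bag = 80 × 23% = 18.4 lb; cost = 65.83 / 18.4 = $3.5777/lb P₂O₅.
option B: P₂O₅ per bag = 20 × 45% = 9 lb; cost = 97.95 / 9 = $10.8833/lb P₂O₅.
option A is cheaper.

$3.58 per lb P₂O₅ (option A)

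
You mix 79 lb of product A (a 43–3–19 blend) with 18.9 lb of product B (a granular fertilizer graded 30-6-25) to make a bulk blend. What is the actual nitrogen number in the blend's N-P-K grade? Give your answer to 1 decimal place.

Total mass = 79 + 18.9 = 97.9 lb.
N mass = 43%×79 + 30%×18.9 = 39.64 lb.
% N = 39.64 / 97.9 = 40.4903%.

40.5% N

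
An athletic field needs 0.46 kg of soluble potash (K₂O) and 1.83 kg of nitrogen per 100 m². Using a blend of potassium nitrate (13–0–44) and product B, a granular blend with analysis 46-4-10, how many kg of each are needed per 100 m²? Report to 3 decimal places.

With a, b = kg per 100 m² of potassium nitrate and product B:
K₂O: 0.44·a + 0.1·b = 0.46
N: 0.13·a + 0.46·b = 1.83
Solving simultaneously: a = 0.151003, b = 3.93559.

0.151 kg potassium nitrate, 3.936 kg product B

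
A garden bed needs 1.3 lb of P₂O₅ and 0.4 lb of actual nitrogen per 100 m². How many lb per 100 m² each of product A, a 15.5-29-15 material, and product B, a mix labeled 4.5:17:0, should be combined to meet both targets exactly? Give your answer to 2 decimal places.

0.71 lb product A, 6.43 lb product B

Let a = lb of product A, b = lb of product B (per 100 m²).
P₂O₅: 0.29·a + 0.17·b = 1.3
N: 0.155·a + 0.045·b = 0.4
From row1: a = (1.3 − 0.17·b) / 0.29.
Into row2: 0.155·(1.3 − 0.17·b)/0.29 + 0.045·b = 0.4 → b = 6.42857, a = 0.714286.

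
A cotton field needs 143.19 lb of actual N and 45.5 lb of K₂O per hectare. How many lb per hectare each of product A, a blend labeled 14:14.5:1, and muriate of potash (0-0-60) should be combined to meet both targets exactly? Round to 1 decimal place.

With a, b = lb per hectare of product A and muriate of potash:
N: 0.14·a + 0·b = 143.19
K₂O: 0.01·a + 0.6·b = 45.5
Eliminate a: (row1) − 0.14/0.01·(row2) → -8.4·b = -493.81, so b = 58.7869.
Back-substitute: a = (143.19 − 0·58.7869) / 0.14 = 1022.79.

1022.8 lb product A, 58.8 lb muriate of potash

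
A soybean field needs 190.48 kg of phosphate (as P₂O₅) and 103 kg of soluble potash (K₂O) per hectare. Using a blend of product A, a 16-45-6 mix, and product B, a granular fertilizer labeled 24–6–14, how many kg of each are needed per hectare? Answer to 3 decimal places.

Per-hectare balance (a = product A, b = product B):
P₂O₅: 0.45·a + 0.06·b = 190.48
K₂O: 0.06·a + 0.14·b = 103
Eliminate b: (row1) − 0.06/0.14·(row2) → 0.424286·a = 146.337, so a = 344.9024.
Then b = (103 − 0.06·344.9024) / 0.14 = 587.89899.

344.902 kg product A, 587.899 kg product B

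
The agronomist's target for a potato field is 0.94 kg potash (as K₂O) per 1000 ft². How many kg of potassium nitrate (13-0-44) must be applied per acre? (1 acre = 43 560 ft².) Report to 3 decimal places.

Product per 1000 ft² = 0.94 / 44% = 2.13636 kg.
Convert to per acre: 2.13636 × 43.56 = 93.06 kg.

93.060 kg of product per acre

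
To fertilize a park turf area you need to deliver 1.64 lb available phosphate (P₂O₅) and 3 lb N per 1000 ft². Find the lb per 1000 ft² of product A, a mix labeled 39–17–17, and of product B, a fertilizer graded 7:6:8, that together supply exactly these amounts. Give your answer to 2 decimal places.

Per-1000 ft² balance (a = product A, b = product B):
P₂O₅: 0.17·a + 0.06·b = 1.64
N: 0.39·a + 0.07·b = 3
Eliminate b: (row1) − 0.06/0.07·(row2) → -0.164286·a = -0.931429, so a = 5.66957.
Then b = (3 − 0.39·5.66957) / 0.07 = 11.2696.

5.67 lb product A, 11.27 lb product B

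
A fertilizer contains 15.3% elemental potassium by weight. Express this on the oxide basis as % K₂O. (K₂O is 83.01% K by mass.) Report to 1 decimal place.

%K₂O = 15.3 / 0.8301 = 18.4315%.

18.4% K₂O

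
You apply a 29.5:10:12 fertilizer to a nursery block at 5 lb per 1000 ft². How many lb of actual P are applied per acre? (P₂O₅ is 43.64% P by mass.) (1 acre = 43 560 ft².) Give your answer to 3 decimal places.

P₂O₅ per 1000 ft² = 5 × 10% = 0.5 lb.
Elemental P = 0.5 × 0.4364 = 0.2182 lb per 1000 ft².
Convert to per acre: 0.2182 × 43.56 = 9.50479 lb.

9.505 lb P per acre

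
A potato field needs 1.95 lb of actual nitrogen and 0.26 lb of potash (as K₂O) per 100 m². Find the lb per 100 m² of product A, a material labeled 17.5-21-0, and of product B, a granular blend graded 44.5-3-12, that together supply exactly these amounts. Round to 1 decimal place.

5.6 lb product A, 2.2 lb product B

With a, b = lb per 100 m² of product A and product B:
N: 0.175·a + 0.445·b = 1.95
K₂O: 0·a + 0.12·b = 0.26
Solving simultaneously: a = 5.63333, b = 2.16667.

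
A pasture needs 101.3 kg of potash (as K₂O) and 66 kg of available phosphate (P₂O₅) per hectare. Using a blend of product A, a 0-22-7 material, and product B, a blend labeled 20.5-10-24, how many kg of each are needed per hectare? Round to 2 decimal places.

124.67 kg product A, 385.72 kg product B

With a, b = kg per hectare of product A and product B:
K₂O: 0.07·a + 0.24·b = 101.3
P₂O₅: 0.22·a + 0.1·b = 66
Solving simultaneously: a = 124.672, b = 385.721.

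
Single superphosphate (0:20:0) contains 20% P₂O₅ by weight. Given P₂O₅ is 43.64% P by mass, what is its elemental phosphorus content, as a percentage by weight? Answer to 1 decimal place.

8.7% P

%P = 20 × 0.4364 = 8.728%.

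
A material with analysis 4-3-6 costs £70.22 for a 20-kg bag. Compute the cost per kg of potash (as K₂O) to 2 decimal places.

K₂O in bag = 20 × 6% = 1.2 kg.
Cost per kg K₂O = £70.22 / 1.2 = £58.5167.

£58.52 per kg K₂O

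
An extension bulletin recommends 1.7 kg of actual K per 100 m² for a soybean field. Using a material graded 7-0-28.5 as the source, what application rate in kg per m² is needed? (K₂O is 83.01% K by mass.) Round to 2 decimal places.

0.07 kg of product per sq m

As K₂O: 1.7 / 0.8301 = 2.04795 kg per 100 m².
Product per 100 m² = 2.04795 / 28.5% = 7.18578 kg.
Convert to per m²: 7.18578 × 0.01 = 0.0718578 kg.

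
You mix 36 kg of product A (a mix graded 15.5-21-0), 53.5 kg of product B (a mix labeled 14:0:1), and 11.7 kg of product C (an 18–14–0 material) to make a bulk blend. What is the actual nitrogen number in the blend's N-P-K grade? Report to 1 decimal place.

15.0% N

Total mass = 36 + 53.5 + 11.7 = 101.2 kg.
N mass = 15.5%×36 + 14%×53.5 + 18%×11.7 = 15.176 kg.
% N = 15.176 / 101.2 = 14.996%.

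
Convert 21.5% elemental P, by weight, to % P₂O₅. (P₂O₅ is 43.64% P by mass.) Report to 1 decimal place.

%P₂O₅ = 21.5 / 0.4364 = 49.2667%.

49.3% P₂O₅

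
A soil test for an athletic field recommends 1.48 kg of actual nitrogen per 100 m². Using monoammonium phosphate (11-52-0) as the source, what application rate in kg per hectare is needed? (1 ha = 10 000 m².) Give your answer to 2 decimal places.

1345.45 kg of product per hectare

Product per 100 m² = 1.48 / 11% = 13.4545 kg.
Convert to per hectare: 13.4545 × 100 = 1345.4545 kg.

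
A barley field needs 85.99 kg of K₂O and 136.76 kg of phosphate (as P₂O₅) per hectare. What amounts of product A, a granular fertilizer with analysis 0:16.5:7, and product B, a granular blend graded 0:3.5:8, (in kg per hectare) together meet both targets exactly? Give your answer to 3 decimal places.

737.781 kg product A, 429.316 kg product B

Let a = kg of product A, b = kg of product B (per hectare).
K₂O: 0.07·a + 0.08·b = 85.99
P₂O₅: 0.165·a + 0.035·b = 136.76
From row1: a = (85.99 − 0.08·b) / 0.07.
Into row2: 0.165·(85.99 − 0.08·b)/0.07 + 0.035·b = 136.76 → b = 429.3163, a = 737.7814.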